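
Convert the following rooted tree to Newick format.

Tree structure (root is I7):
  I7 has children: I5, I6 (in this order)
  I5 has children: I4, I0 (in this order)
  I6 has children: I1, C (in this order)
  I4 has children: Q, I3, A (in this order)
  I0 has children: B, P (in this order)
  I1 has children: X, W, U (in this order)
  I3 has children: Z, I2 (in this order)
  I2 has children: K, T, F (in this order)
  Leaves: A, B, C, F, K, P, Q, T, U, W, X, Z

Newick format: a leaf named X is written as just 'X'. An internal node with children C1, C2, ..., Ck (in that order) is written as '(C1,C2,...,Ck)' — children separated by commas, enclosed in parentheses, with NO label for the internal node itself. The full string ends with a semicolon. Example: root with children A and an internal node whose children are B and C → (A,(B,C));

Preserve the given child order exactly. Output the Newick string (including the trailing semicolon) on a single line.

Answer: (((Q,(Z,(K,T,F)),A),(B,P)),((X,W,U),C));

Derivation:
internal I7 with children ['I5', 'I6']
  internal I5 with children ['I4', 'I0']
    internal I4 with children ['Q', 'I3', 'A']
      leaf 'Q' → 'Q'
      internal I3 with children ['Z', 'I2']
        leaf 'Z' → 'Z'
        internal I2 with children ['K', 'T', 'F']
          leaf 'K' → 'K'
          leaf 'T' → 'T'
          leaf 'F' → 'F'
        → '(K,T,F)'
      → '(Z,(K,T,F))'
      leaf 'A' → 'A'
    → '(Q,(Z,(K,T,F)),A)'
    internal I0 with children ['B', 'P']
      leaf 'B' → 'B'
      leaf 'P' → 'P'
    → '(B,P)'
  → '((Q,(Z,(K,T,F)),A),(B,P))'
  internal I6 with children ['I1', 'C']
    internal I1 with children ['X', 'W', 'U']
      leaf 'X' → 'X'
      leaf 'W' → 'W'
      leaf 'U' → 'U'
    → '(X,W,U)'
    leaf 'C' → 'C'
  → '((X,W,U),C)'
→ '(((Q,(Z,(K,T,F)),A),(B,P)),((X,W,U),C))'
Final: (((Q,(Z,(K,T,F)),A),(B,P)),((X,W,U),C));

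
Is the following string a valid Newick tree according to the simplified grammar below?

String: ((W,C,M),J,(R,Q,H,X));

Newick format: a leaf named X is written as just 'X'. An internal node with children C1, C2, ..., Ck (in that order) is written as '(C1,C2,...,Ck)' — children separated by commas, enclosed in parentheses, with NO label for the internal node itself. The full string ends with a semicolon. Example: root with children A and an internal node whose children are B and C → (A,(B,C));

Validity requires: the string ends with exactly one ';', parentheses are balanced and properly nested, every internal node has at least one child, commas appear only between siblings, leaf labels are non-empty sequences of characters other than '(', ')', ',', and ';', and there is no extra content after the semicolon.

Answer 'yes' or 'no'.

Input: ((W,C,M),J,(R,Q,H,X));
Paren balance: 3 '(' vs 3 ')' OK
Ends with single ';': True
Full parse: OK
Valid: True

Answer: yes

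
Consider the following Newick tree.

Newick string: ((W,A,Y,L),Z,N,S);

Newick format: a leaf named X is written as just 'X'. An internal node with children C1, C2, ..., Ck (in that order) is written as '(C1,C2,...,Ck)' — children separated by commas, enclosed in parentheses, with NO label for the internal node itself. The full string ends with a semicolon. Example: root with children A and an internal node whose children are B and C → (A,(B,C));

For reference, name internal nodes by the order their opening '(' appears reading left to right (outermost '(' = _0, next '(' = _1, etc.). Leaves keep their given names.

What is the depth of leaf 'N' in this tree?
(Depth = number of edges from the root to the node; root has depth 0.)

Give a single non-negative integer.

Answer: 1

Derivation:
Newick: ((W,A,Y,L),Z,N,S);
Naming internals by '(' encounter order: outermost '(' = _0, next = _1, ...
Query node: N
Path from root: _0 -> N
Depth of N: 1 (number of edges from root)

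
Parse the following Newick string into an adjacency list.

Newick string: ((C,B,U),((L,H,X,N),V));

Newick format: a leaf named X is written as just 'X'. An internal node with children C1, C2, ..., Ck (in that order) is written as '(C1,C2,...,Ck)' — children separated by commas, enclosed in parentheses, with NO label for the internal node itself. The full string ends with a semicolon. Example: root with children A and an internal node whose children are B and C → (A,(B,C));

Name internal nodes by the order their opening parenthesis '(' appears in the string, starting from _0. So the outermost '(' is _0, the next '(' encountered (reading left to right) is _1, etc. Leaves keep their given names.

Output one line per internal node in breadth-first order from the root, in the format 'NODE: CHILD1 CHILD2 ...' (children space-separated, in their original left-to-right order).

Answer: _0: _1 _2
_1: C B U
_2: _3 V
_3: L H X N

Derivation:
Input: ((C,B,U),((L,H,X,N),V));
Scanning left-to-right, naming '(' by encounter order:
  pos 0: '(' -> open internal node _0 (depth 1)
  pos 1: '(' -> open internal node _1 (depth 2)
  pos 7: ')' -> close internal node _1 (now at depth 1)
  pos 9: '(' -> open internal node _2 (depth 2)
  pos 10: '(' -> open internal node _3 (depth 3)
  pos 18: ')' -> close internal node _3 (now at depth 2)
  pos 21: ')' -> close internal node _2 (now at depth 1)
  pos 22: ')' -> close internal node _0 (now at depth 0)
Total internal nodes: 4
BFS adjacency from root:
  _0: _1 _2
  _1: C B U
  _2: _3 V
  _3: L H X N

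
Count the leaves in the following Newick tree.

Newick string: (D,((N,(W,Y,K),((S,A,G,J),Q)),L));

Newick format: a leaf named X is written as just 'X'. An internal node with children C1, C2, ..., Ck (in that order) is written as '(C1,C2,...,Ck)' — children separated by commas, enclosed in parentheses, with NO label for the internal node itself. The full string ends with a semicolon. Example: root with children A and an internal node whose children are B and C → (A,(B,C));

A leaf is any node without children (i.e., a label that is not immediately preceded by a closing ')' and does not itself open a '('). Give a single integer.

Newick: (D,((N,(W,Y,K),((S,A,G,J),Q)),L));
Scan left-to-right; a leaf is any maximal label run not followed by '(':
  pos 1: leaf 'D' → count = 1
  pos 5: leaf 'N' → count = 2
  pos 8: leaf 'W' → count = 3
  pos 10: leaf 'Y' → count = 4
  pos 12: leaf 'K' → count = 5
  pos 17: leaf 'S' → count = 6
  pos 19: leaf 'A' → count = 7
  pos 21: leaf 'G' → count = 8
  pos 23: leaf 'J' → count = 9
  pos 26: leaf 'Q' → count = 10
  pos 30: leaf 'L' → count = 11
Total leaves: 11

Answer: 11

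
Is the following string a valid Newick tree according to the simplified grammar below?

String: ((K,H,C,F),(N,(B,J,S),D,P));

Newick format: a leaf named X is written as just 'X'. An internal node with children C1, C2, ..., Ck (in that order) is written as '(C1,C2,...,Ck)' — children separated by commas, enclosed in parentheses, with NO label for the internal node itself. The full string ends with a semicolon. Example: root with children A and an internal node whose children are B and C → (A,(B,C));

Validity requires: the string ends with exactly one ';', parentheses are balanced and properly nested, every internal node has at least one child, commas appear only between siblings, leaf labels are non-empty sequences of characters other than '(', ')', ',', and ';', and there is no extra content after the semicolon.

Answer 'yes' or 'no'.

Input: ((K,H,C,F),(N,(B,J,S),D,P));
Paren balance: 4 '(' vs 4 ')' OK
Ends with single ';': True
Full parse: OK
Valid: True

Answer: yes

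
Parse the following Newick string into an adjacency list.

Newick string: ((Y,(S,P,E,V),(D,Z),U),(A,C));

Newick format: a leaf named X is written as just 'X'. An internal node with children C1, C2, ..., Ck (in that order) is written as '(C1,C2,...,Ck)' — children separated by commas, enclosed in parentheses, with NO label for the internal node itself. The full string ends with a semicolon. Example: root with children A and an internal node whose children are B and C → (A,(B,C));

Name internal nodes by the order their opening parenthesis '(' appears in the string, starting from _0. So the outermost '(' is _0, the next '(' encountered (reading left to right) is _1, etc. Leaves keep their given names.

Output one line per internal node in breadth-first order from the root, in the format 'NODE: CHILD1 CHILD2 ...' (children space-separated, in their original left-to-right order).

Answer: _0: _1 _4
_1: Y _2 _3 U
_4: A C
_2: S P E V
_3: D Z

Derivation:
Input: ((Y,(S,P,E,V),(D,Z),U),(A,C));
Scanning left-to-right, naming '(' by encounter order:
  pos 0: '(' -> open internal node _0 (depth 1)
  pos 1: '(' -> open internal node _1 (depth 2)
  pos 4: '(' -> open internal node _2 (depth 3)
  pos 12: ')' -> close internal node _2 (now at depth 2)
  pos 14: '(' -> open internal node _3 (depth 3)
  pos 18: ')' -> close internal node _3 (now at depth 2)
  pos 21: ')' -> close internal node _1 (now at depth 1)
  pos 23: '(' -> open internal node _4 (depth 2)
  pos 27: ')' -> close internal node _4 (now at depth 1)
  pos 28: ')' -> close internal node _0 (now at depth 0)
Total internal nodes: 5
BFS adjacency from root:
  _0: _1 _4
  _1: Y _2 _3 U
  _4: A C
  _2: S P E V
  _3: D Z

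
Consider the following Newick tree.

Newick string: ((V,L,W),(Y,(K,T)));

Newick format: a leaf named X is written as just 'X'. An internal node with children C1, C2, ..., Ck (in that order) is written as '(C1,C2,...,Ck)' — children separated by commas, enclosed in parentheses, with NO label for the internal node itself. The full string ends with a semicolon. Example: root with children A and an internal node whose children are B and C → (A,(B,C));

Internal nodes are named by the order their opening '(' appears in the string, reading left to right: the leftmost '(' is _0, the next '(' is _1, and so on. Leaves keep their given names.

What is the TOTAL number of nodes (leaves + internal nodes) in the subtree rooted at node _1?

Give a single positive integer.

Newick: ((V,L,W),(Y,(K,T)));
Locate _1: it is the '(' at position 1 (the 2nd '(' reading left to right).
Query: subtree rooted at _1
_1: subtree_size = 1 + 3
  V: subtree_size = 1 + 0
  L: subtree_size = 1 + 0
  W: subtree_size = 1 + 0
Total subtree size of _1: 4

Answer: 4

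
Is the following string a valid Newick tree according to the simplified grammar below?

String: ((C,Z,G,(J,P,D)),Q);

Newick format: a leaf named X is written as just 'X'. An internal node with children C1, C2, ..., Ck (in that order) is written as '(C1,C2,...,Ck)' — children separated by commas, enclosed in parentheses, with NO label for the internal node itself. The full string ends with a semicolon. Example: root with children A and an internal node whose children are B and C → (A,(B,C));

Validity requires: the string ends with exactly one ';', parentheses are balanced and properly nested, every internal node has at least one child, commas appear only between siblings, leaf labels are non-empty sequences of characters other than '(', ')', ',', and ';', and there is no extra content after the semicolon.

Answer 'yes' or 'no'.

Answer: yes

Derivation:
Input: ((C,Z,G,(J,P,D)),Q);
Paren balance: 3 '(' vs 3 ')' OK
Ends with single ';': True
Full parse: OK
Valid: True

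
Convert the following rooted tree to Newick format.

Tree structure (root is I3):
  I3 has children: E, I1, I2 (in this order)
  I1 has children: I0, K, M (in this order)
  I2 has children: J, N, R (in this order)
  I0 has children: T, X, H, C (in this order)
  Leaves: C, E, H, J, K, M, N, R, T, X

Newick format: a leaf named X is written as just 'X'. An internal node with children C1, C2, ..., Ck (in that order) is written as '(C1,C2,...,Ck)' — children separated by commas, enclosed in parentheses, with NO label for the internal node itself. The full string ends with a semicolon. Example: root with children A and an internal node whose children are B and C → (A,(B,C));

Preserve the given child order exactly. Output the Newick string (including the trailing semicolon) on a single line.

Answer: (E,((T,X,H,C),K,M),(J,N,R));

Derivation:
internal I3 with children ['E', 'I1', 'I2']
  leaf 'E' → 'E'
  internal I1 with children ['I0', 'K', 'M']
    internal I0 with children ['T', 'X', 'H', 'C']
      leaf 'T' → 'T'
      leaf 'X' → 'X'
      leaf 'H' → 'H'
      leaf 'C' → 'C'
    → '(T,X,H,C)'
    leaf 'K' → 'K'
    leaf 'M' → 'M'
  → '((T,X,H,C),K,M)'
  internal I2 with children ['J', 'N', 'R']
    leaf 'J' → 'J'
    leaf 'N' → 'N'
    leaf 'R' → 'R'
  → '(J,N,R)'
→ '(E,((T,X,H,C),K,M),(J,N,R))'
Final: (E,((T,X,H,C),K,M),(J,N,R));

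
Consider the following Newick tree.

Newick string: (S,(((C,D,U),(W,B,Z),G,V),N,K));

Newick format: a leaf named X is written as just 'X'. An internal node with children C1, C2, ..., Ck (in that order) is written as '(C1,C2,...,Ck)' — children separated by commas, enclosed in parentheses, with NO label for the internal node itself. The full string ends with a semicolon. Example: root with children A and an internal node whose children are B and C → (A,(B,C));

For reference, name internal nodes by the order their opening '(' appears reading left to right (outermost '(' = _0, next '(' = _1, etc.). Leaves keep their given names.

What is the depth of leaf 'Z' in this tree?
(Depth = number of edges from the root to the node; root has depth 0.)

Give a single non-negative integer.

Newick: (S,(((C,D,U),(W,B,Z),G,V),N,K));
Naming internals by '(' encounter order: outermost '(' = _0, next = _1, ...
Query node: Z
Path from root: _0 -> _1 -> _2 -> _4 -> Z
Depth of Z: 4 (number of edges from root)

Answer: 4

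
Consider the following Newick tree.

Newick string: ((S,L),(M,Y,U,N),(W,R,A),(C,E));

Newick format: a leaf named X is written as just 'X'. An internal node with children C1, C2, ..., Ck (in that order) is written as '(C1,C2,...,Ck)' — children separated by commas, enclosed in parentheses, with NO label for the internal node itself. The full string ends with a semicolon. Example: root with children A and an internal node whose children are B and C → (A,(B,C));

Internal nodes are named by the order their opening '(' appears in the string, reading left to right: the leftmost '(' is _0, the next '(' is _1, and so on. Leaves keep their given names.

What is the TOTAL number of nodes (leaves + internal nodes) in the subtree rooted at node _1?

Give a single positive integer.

Answer: 3

Derivation:
Newick: ((S,L),(M,Y,U,N),(W,R,A),(C,E));
Locate _1: it is the '(' at position 1 (the 2nd '(' reading left to right).
Query: subtree rooted at _1
_1: subtree_size = 1 + 2
  S: subtree_size = 1 + 0
  L: subtree_size = 1 + 0
Total subtree size of _1: 3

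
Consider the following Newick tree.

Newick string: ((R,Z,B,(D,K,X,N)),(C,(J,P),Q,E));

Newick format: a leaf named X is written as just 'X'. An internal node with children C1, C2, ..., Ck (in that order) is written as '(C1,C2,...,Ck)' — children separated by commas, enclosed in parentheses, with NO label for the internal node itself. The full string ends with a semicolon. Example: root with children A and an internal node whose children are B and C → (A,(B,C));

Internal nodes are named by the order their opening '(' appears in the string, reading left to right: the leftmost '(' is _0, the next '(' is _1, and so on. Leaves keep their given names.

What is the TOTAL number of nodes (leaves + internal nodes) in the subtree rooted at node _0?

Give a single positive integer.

Answer: 17

Derivation:
Newick: ((R,Z,B,(D,K,X,N)),(C,(J,P),Q,E));
Locate _0: it is the '(' at position 0 (the 1st '(' reading left to right).
Query: subtree rooted at _0
_0: subtree_size = 1 + 16
  _1: subtree_size = 1 + 8
    R: subtree_size = 1 + 0
    Z: subtree_size = 1 + 0
    B: subtree_size = 1 + 0
    _2: subtree_size = 1 + 4
      D: subtree_size = 1 + 0
      K: subtree_size = 1 + 0
      X: subtree_size = 1 + 0
      N: subtree_size = 1 + 0
  _3: subtree_size = 1 + 6
    C: subtree_size = 1 + 0
    _4: subtree_size = 1 + 2
      J: subtree_size = 1 + 0
      P: subtree_size = 1 + 0
    Q: subtree_size = 1 + 0
    E: subtree_size = 1 + 0
Total subtree size of _0: 17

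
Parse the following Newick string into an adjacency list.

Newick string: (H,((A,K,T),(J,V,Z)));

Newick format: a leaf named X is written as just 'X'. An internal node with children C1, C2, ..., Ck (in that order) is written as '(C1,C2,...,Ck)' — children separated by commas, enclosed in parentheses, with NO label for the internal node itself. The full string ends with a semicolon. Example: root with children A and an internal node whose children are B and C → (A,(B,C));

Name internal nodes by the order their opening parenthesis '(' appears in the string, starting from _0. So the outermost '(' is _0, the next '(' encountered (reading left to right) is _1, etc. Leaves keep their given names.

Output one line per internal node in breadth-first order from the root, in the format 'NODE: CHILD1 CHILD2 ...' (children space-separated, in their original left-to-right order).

Answer: _0: H _1
_1: _2 _3
_2: A K T
_3: J V Z

Derivation:
Input: (H,((A,K,T),(J,V,Z)));
Scanning left-to-right, naming '(' by encounter order:
  pos 0: '(' -> open internal node _0 (depth 1)
  pos 3: '(' -> open internal node _1 (depth 2)
  pos 4: '(' -> open internal node _2 (depth 3)
  pos 10: ')' -> close internal node _2 (now at depth 2)
  pos 12: '(' -> open internal node _3 (depth 3)
  pos 18: ')' -> close internal node _3 (now at depth 2)
  pos 19: ')' -> close internal node _1 (now at depth 1)
  pos 20: ')' -> close internal node _0 (now at depth 0)
Total internal nodes: 4
BFS adjacency from root:
  _0: H _1
  _1: _2 _3
  _2: A K T
  _3: J V Z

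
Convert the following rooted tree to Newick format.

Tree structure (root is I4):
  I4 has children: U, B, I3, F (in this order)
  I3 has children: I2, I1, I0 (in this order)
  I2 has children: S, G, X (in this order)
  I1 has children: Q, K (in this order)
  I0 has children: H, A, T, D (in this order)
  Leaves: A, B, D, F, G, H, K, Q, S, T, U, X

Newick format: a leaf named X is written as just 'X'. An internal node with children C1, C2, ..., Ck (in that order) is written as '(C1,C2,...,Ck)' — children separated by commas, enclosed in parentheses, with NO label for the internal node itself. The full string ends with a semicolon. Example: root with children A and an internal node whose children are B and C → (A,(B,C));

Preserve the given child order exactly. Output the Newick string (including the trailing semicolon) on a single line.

internal I4 with children ['U', 'B', 'I3', 'F']
  leaf 'U' → 'U'
  leaf 'B' → 'B'
  internal I3 with children ['I2', 'I1', 'I0']
    internal I2 with children ['S', 'G', 'X']
      leaf 'S' → 'S'
      leaf 'G' → 'G'
      leaf 'X' → 'X'
    → '(S,G,X)'
    internal I1 with children ['Q', 'K']
      leaf 'Q' → 'Q'
      leaf 'K' → 'K'
    → '(Q,K)'
    internal I0 with children ['H', 'A', 'T', 'D']
      leaf 'H' → 'H'
      leaf 'A' → 'A'
      leaf 'T' → 'T'
      leaf 'D' → 'D'
    → '(H,A,T,D)'
  → '((S,G,X),(Q,K),(H,A,T,D))'
  leaf 'F' → 'F'
→ '(U,B,((S,G,X),(Q,K),(H,A,T,D)),F)'
Final: (U,B,((S,G,X),(Q,K),(H,A,T,D)),F);

Answer: (U,B,((S,G,X),(Q,K),(H,A,T,D)),F);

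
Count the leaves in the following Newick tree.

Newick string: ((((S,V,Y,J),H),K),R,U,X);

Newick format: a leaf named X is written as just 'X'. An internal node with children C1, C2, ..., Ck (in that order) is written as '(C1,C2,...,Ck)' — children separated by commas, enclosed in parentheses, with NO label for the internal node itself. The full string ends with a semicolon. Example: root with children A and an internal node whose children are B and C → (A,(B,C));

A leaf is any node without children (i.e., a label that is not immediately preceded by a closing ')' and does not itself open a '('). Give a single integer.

Newick: ((((S,V,Y,J),H),K),R,U,X);
Scan left-to-right; a leaf is any maximal label run not followed by '(':
  pos 4: leaf 'S' → count = 1
  pos 6: leaf 'V' → count = 2
  pos 8: leaf 'Y' → count = 3
  pos 10: leaf 'J' → count = 4
  pos 13: leaf 'H' → count = 5
  pos 16: leaf 'K' → count = 6
  pos 19: leaf 'R' → count = 7
  pos 21: leaf 'U' → count = 8
  pos 23: leaf 'X' → count = 9
Total leaves: 9

Answer: 9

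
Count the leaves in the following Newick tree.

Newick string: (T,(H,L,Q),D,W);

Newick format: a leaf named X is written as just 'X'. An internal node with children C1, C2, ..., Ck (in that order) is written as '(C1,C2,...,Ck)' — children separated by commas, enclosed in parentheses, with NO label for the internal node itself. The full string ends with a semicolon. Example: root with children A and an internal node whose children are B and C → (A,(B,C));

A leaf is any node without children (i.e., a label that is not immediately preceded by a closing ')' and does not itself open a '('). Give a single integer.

Newick: (T,(H,L,Q),D,W);
Scan left-to-right; a leaf is any maximal label run not followed by '(':
  pos 1: leaf 'T' → count = 1
  pos 4: leaf 'H' → count = 2
  pos 6: leaf 'L' → count = 3
  pos 8: leaf 'Q' → count = 4
  pos 11: leaf 'D' → count = 5
  pos 13: leaf 'W' → count = 6
Total leaves: 6

Answer: 6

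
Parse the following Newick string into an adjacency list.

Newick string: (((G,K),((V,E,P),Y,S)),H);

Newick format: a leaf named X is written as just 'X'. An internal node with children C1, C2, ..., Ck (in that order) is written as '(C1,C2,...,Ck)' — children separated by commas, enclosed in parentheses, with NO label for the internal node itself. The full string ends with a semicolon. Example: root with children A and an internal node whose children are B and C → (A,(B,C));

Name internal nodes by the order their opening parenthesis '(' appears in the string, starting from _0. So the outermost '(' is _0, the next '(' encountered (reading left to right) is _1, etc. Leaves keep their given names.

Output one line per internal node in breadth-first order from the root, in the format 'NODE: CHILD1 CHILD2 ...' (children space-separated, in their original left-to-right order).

Answer: _0: _1 H
_1: _2 _3
_2: G K
_3: _4 Y S
_4: V E P

Derivation:
Input: (((G,K),((V,E,P),Y,S)),H);
Scanning left-to-right, naming '(' by encounter order:
  pos 0: '(' -> open internal node _0 (depth 1)
  pos 1: '(' -> open internal node _1 (depth 2)
  pos 2: '(' -> open internal node _2 (depth 3)
  pos 6: ')' -> close internal node _2 (now at depth 2)
  pos 8: '(' -> open internal node _3 (depth 3)
  pos 9: '(' -> open internal node _4 (depth 4)
  pos 15: ')' -> close internal node _4 (now at depth 3)
  pos 20: ')' -> close internal node _3 (now at depth 2)
  pos 21: ')' -> close internal node _1 (now at depth 1)
  pos 24: ')' -> close internal node _0 (now at depth 0)
Total internal nodes: 5
BFS adjacency from root:
  _0: _1 H
  _1: _2 _3
  _2: G K
  _3: _4 Y S
  _4: V E P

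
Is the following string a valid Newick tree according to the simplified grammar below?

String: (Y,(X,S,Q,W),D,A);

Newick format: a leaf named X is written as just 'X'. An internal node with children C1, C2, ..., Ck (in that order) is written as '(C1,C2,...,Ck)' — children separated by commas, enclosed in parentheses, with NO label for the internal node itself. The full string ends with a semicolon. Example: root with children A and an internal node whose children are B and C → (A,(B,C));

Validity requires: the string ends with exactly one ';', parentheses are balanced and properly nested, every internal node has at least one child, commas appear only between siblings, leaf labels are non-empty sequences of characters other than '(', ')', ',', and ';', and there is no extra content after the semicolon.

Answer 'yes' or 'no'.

Input: (Y,(X,S,Q,W),D,A);
Paren balance: 2 '(' vs 2 ')' OK
Ends with single ';': True
Full parse: OK
Valid: True

Answer: yes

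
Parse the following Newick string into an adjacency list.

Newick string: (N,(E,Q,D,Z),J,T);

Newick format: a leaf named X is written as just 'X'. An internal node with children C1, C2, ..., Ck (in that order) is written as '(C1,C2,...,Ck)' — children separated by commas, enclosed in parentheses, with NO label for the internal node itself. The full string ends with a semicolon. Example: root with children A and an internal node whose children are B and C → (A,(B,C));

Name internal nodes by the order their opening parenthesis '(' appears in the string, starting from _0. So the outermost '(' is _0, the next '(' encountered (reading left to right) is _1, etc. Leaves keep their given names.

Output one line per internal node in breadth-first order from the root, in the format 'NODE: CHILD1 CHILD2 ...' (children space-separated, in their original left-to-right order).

Answer: _0: N _1 J T
_1: E Q D Z

Derivation:
Input: (N,(E,Q,D,Z),J,T);
Scanning left-to-right, naming '(' by encounter order:
  pos 0: '(' -> open internal node _0 (depth 1)
  pos 3: '(' -> open internal node _1 (depth 2)
  pos 11: ')' -> close internal node _1 (now at depth 1)
  pos 16: ')' -> close internal node _0 (now at depth 0)
Total internal nodes: 2
BFS adjacency from root:
  _0: N _1 J T
  _1: E Q D Z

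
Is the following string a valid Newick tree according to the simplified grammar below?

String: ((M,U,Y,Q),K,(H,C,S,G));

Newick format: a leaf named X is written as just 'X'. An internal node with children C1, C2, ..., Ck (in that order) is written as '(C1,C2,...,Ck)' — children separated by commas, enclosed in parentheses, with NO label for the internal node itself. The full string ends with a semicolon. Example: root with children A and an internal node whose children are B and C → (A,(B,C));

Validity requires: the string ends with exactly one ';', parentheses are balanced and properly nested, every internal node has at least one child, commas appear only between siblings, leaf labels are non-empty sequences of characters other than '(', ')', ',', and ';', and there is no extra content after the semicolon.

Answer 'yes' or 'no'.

Answer: yes

Derivation:
Input: ((M,U,Y,Q),K,(H,C,S,G));
Paren balance: 3 '(' vs 3 ')' OK
Ends with single ';': True
Full parse: OK
Valid: True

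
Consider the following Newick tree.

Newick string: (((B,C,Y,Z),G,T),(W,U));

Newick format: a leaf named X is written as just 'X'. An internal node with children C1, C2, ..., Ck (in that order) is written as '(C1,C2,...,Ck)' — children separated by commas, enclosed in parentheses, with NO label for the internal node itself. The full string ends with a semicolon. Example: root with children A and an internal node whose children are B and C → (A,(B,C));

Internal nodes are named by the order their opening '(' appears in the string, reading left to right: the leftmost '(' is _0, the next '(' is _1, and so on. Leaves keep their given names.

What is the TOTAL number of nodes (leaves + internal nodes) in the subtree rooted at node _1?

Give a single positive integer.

Newick: (((B,C,Y,Z),G,T),(W,U));
Locate _1: it is the '(' at position 1 (the 2nd '(' reading left to right).
Query: subtree rooted at _1
_1: subtree_size = 1 + 7
  _2: subtree_size = 1 + 4
    B: subtree_size = 1 + 0
    C: subtree_size = 1 + 0
    Y: subtree_size = 1 + 0
    Z: subtree_size = 1 + 0
  G: subtree_size = 1 + 0
  T: subtree_size = 1 + 0
Total subtree size of _1: 8

Answer: 8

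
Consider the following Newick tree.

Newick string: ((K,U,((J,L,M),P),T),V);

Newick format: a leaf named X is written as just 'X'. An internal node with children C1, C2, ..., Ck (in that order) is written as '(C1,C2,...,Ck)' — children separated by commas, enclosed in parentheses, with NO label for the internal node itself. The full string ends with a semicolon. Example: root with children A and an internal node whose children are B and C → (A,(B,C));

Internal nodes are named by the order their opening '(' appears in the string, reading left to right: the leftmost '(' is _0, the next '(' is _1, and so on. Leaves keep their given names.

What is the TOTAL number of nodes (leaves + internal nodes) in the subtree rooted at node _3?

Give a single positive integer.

Answer: 4

Derivation:
Newick: ((K,U,((J,L,M),P),T),V);
Locate _3: it is the '(' at position 7 (the 4th '(' reading left to right).
Query: subtree rooted at _3
_3: subtree_size = 1 + 3
  J: subtree_size = 1 + 0
  L: subtree_size = 1 + 0
  M: subtree_size = 1 + 0
Total subtree size of _3: 4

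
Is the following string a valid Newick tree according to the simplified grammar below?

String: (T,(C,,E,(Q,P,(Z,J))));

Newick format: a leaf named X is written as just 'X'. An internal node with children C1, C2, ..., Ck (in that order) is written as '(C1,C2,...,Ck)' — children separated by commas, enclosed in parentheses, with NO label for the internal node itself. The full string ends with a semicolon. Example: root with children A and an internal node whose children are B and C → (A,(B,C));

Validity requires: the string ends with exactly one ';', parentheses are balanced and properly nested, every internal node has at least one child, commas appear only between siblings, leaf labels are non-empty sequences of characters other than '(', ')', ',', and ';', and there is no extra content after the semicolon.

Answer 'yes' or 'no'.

Input: (T,(C,,E,(Q,P,(Z,J))));
Paren balance: 4 '(' vs 4 ')' OK
Ends with single ';': True
Full parse: FAILS (empty leaf label at pos 6)
Valid: False

Answer: no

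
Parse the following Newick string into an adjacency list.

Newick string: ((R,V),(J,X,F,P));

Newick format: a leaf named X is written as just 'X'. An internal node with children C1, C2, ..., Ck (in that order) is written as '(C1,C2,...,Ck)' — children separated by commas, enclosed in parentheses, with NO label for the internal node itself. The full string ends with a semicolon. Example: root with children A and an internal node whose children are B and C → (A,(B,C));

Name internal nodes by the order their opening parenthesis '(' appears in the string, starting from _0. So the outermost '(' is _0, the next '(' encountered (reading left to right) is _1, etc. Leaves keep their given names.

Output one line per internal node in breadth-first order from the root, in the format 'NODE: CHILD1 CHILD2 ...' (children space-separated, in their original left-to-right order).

Answer: _0: _1 _2
_1: R V
_2: J X F P

Derivation:
Input: ((R,V),(J,X,F,P));
Scanning left-to-right, naming '(' by encounter order:
  pos 0: '(' -> open internal node _0 (depth 1)
  pos 1: '(' -> open internal node _1 (depth 2)
  pos 5: ')' -> close internal node _1 (now at depth 1)
  pos 7: '(' -> open internal node _2 (depth 2)
  pos 15: ')' -> close internal node _2 (now at depth 1)
  pos 16: ')' -> close internal node _0 (now at depth 0)
Total internal nodes: 3
BFS adjacency from root:
  _0: _1 _2
  _1: R V
  _2: J X F P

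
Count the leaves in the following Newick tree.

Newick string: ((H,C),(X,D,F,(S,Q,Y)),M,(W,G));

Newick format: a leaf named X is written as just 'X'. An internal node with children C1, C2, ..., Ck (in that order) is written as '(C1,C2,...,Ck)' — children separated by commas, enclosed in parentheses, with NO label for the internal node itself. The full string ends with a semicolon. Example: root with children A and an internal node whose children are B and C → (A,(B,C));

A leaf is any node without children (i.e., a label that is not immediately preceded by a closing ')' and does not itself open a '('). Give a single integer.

Answer: 11

Derivation:
Newick: ((H,C),(X,D,F,(S,Q,Y)),M,(W,G));
Scan left-to-right; a leaf is any maximal label run not followed by '(':
  pos 2: leaf 'H' → count = 1
  pos 4: leaf 'C' → count = 2
  pos 8: leaf 'X' → count = 3
  pos 10: leaf 'D' → count = 4
  pos 12: leaf 'F' → count = 5
  pos 15: leaf 'S' → count = 6
  pos 17: leaf 'Q' → count = 7
  pos 19: leaf 'Y' → count = 8
  pos 23: leaf 'M' → count = 9
  pos 26: leaf 'W' → count = 10
  pos 28: leaf 'G' → count = 11
Total leaves: 11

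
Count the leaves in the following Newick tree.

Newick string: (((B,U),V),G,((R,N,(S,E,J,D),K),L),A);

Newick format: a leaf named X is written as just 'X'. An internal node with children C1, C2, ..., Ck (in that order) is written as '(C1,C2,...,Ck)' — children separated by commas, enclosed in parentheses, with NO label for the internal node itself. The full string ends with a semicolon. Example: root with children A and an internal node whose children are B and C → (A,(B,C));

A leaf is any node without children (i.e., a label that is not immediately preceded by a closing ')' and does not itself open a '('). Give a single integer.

Answer: 13

Derivation:
Newick: (((B,U),V),G,((R,N,(S,E,J,D),K),L),A);
Scan left-to-right; a leaf is any maximal label run not followed by '(':
  pos 3: leaf 'B' → count = 1
  pos 5: leaf 'U' → count = 2
  pos 8: leaf 'V' → count = 3
  pos 11: leaf 'G' → count = 4
  pos 15: leaf 'R' → count = 5
  pos 17: leaf 'N' → count = 6
  pos 20: leaf 'S' → count = 7
  pos 22: leaf 'E' → count = 8
  pos 24: leaf 'J' → count = 9
  pos 26: leaf 'D' → count = 10
  pos 29: leaf 'K' → count = 11
  pos 32: leaf 'L' → count = 12
  pos 35: leaf 'A' → count = 13
Total leaves: 13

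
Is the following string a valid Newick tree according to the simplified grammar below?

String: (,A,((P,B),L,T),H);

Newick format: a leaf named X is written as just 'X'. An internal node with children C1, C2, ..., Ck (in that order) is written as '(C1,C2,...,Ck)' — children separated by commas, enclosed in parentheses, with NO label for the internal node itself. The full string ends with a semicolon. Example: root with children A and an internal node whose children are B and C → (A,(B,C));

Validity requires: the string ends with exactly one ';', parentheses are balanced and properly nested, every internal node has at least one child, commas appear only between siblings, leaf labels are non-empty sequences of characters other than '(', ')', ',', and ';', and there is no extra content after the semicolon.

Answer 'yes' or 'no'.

Input: (,A,((P,B),L,T),H);
Paren balance: 3 '(' vs 3 ')' OK
Ends with single ';': True
Full parse: FAILS (empty leaf label at pos 1)
Valid: False

Answer: no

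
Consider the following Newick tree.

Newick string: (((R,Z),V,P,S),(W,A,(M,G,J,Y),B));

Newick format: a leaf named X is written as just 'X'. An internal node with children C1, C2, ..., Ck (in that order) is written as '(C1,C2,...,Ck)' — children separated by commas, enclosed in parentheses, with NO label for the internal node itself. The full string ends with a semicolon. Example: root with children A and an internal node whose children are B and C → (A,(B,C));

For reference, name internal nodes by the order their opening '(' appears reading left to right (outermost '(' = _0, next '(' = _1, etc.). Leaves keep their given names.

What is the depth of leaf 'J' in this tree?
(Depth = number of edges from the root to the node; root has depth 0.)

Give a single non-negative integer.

Answer: 3

Derivation:
Newick: (((R,Z),V,P,S),(W,A,(M,G,J,Y),B));
Naming internals by '(' encounter order: outermost '(' = _0, next = _1, ...
Query node: J
Path from root: _0 -> _3 -> _4 -> J
Depth of J: 3 (number of edges from root)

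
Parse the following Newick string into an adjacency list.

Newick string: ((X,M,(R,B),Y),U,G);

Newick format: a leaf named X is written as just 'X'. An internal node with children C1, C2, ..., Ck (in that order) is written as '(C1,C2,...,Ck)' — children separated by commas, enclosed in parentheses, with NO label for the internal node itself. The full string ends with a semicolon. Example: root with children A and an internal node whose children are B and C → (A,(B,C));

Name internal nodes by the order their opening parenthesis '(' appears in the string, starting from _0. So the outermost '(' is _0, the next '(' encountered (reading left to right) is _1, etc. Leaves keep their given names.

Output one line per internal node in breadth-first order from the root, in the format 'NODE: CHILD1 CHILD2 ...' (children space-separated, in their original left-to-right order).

Input: ((X,M,(R,B),Y),U,G);
Scanning left-to-right, naming '(' by encounter order:
  pos 0: '(' -> open internal node _0 (depth 1)
  pos 1: '(' -> open internal node _1 (depth 2)
  pos 6: '(' -> open internal node _2 (depth 3)
  pos 10: ')' -> close internal node _2 (now at depth 2)
  pos 13: ')' -> close internal node _1 (now at depth 1)
  pos 18: ')' -> close internal node _0 (now at depth 0)
Total internal nodes: 3
BFS adjacency from root:
  _0: _1 U G
  _1: X M _2 Y
  _2: R B

Answer: _0: _1 U G
_1: X M _2 Y
_2: R B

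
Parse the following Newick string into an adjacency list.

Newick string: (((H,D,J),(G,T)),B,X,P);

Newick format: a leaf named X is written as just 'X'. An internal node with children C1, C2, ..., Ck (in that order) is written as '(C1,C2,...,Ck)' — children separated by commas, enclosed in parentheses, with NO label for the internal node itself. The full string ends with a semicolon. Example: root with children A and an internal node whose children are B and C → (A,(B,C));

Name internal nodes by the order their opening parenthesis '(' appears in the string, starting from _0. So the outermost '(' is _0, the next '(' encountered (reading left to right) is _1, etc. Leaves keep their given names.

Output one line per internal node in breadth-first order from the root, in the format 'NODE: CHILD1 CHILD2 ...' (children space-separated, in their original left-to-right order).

Input: (((H,D,J),(G,T)),B,X,P);
Scanning left-to-right, naming '(' by encounter order:
  pos 0: '(' -> open internal node _0 (depth 1)
  pos 1: '(' -> open internal node _1 (depth 2)
  pos 2: '(' -> open internal node _2 (depth 3)
  pos 8: ')' -> close internal node _2 (now at depth 2)
  pos 10: '(' -> open internal node _3 (depth 3)
  pos 14: ')' -> close internal node _3 (now at depth 2)
  pos 15: ')' -> close internal node _1 (now at depth 1)
  pos 22: ')' -> close internal node _0 (now at depth 0)
Total internal nodes: 4
BFS adjacency from root:
  _0: _1 B X P
  _1: _2 _3
  _2: H D J
  _3: G T

Answer: _0: _1 B X P
_1: _2 _3
_2: H D J
_3: G T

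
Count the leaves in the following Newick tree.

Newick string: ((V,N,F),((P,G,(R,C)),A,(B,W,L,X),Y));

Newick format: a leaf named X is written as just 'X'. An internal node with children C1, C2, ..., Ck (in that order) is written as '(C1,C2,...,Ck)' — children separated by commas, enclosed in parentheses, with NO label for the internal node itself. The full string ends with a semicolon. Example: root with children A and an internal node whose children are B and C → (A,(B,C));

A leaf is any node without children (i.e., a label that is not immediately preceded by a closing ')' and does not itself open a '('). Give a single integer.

Newick: ((V,N,F),((P,G,(R,C)),A,(B,W,L,X),Y));
Scan left-to-right; a leaf is any maximal label run not followed by '(':
  pos 2: leaf 'V' → count = 1
  pos 4: leaf 'N' → count = 2
  pos 6: leaf 'F' → count = 3
  pos 11: leaf 'P' → count = 4
  pos 13: leaf 'G' → count = 5
  pos 16: leaf 'R' → count = 6
  pos 18: leaf 'C' → count = 7
  pos 22: leaf 'A' → count = 8
  pos 25: leaf 'B' → count = 9
  pos 27: leaf 'W' → count = 10
  pos 29: leaf 'L' → count = 11
  pos 31: leaf 'X' → count = 12
  pos 34: leaf 'Y' → count = 13
Total leaves: 13

Answer: 13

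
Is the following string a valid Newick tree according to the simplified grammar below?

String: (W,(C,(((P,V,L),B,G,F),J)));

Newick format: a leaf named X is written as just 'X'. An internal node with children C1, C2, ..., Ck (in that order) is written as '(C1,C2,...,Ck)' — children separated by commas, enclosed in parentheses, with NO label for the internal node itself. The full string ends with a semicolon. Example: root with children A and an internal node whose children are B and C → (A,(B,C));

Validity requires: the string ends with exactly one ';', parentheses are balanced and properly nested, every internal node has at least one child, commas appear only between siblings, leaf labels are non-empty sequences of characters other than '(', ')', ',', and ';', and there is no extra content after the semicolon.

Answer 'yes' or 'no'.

Answer: yes

Derivation:
Input: (W,(C,(((P,V,L),B,G,F),J)));
Paren balance: 5 '(' vs 5 ')' OK
Ends with single ';': True
Full parse: OK
Valid: True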